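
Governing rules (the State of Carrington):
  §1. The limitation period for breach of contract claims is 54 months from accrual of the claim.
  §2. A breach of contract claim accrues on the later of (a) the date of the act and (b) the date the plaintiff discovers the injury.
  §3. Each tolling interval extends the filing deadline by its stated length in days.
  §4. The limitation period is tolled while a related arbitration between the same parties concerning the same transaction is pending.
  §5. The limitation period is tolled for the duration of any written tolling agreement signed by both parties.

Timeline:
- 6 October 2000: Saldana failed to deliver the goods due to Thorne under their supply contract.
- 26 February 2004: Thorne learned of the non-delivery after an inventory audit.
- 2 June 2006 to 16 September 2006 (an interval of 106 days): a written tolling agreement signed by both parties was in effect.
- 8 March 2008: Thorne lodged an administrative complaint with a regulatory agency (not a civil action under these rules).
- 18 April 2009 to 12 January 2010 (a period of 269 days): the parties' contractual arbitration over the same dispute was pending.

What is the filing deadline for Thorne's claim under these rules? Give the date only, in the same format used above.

10 December 2008

Because discovery on 26 February 2004 post-dates the 6 October 2000 act, accrual under the later-of rule falls on 26 February 2004.
54 months from 26 February 2004 is 26 August 2008.
Because the written tolling agreement ran from 2 June 2006 to 16 September 2006, the deadline is extended by 106 days to 10 December 2008.
The pending related arbitration from 18 April 2009 to 12 January 2010 began after the period had already run on 10 December 2008, so it has no tolling effect.
None of the other events listed affects the running of the period under the stated rules.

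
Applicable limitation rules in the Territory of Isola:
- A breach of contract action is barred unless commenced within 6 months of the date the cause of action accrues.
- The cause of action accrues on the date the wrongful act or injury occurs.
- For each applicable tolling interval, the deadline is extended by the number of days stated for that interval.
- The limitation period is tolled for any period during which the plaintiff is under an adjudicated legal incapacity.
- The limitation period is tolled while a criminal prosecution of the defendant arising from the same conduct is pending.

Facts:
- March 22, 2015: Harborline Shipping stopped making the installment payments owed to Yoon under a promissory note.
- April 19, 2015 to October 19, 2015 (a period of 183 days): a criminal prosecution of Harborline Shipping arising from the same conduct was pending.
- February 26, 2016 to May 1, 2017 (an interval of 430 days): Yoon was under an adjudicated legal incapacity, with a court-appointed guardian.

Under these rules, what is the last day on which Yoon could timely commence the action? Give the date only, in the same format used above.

The limitation period began to run on March 22, 2015.
6 months from March 22, 2015 is September 22, 2015.
The period was tolled for 183 days by the pending criminal prosecution (April 19, 2015 to October 19, 2015), pushing the deadline to March 23, 2016.
The period was tolled for 430 days by the plaintiff's legal incapacity (February 26, 2016 to May 1, 2017), pushing the deadline to May 27, 2017.

May 27, 2017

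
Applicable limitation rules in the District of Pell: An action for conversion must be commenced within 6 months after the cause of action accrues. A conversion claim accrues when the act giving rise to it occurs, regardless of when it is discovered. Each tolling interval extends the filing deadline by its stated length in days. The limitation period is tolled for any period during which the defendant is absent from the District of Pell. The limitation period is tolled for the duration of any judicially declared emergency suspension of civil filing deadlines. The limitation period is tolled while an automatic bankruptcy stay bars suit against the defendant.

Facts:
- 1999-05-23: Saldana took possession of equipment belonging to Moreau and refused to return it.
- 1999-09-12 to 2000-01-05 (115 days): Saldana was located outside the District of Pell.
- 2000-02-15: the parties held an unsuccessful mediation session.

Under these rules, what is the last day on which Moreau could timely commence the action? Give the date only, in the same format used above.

2000-03-17

The limitation period began to run on 1999-05-23.
The untolled deadline — 6 months after 1999-05-23 — is 1999-11-23.
The period was tolled for 115 days by the defendant's absence from the jurisdiction (1999-09-12 to 2000-01-05), pushing the deadline to 2000-03-17.
None of the other events listed affects the running of the period under the stated rules.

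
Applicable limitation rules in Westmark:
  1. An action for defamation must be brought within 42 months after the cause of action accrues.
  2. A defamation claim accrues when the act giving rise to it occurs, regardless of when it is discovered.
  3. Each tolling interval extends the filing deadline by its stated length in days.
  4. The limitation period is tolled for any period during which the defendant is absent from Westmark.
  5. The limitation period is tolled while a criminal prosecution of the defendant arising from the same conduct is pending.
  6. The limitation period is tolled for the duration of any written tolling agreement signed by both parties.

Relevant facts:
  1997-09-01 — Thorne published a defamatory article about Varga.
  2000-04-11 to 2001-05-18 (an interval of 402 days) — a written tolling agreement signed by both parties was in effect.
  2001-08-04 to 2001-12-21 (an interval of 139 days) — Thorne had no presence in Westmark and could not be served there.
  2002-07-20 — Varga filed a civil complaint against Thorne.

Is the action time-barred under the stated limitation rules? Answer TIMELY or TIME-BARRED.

The claim accrued on 1997-09-01, when the wrongful act occurred.
42 months from 1997-09-01 is 2001-03-01.
The written tolling agreement from 2000-04-11 to 2001-05-18 tolled the period for 402 days, extending the deadline to 2002-04-07.
Because the defendant's absence from the jurisdiction ran from 2001-08-04 to 2001-12-21, the deadline is extended by 139 days to 2002-08-24.
Filing on 2002-07-20 beat the 2002-08-24 deadline — the action is timely.

TIMELY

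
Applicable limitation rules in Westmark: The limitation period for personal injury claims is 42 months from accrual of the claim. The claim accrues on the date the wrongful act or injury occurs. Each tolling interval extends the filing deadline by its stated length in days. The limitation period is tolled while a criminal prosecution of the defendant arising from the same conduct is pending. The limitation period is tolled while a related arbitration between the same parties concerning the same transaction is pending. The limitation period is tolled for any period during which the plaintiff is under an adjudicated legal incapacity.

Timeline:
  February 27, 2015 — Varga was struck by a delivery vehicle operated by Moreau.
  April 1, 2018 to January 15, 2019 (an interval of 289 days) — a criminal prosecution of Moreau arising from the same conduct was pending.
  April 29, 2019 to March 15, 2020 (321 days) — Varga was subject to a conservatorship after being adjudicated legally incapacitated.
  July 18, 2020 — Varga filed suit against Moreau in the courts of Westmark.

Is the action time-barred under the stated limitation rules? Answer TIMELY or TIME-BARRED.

The claim accrued on February 27, 2015, the date of the act.
42 months from February 27, 2015 is August 27, 2018.
The pending criminal prosecution from April 1, 2018 to January 15, 2019 tolled the period for 289 days, extending the deadline to June 12, 2019.
The plaintiff's legal incapacity from April 29, 2019 to March 15, 2020 tolled the period for 321 days, extending the deadline to April 28, 2020.
Filing on July 18, 2020 missed the April 28, 2020 deadline — the action is time-barred.

TIME-BARRED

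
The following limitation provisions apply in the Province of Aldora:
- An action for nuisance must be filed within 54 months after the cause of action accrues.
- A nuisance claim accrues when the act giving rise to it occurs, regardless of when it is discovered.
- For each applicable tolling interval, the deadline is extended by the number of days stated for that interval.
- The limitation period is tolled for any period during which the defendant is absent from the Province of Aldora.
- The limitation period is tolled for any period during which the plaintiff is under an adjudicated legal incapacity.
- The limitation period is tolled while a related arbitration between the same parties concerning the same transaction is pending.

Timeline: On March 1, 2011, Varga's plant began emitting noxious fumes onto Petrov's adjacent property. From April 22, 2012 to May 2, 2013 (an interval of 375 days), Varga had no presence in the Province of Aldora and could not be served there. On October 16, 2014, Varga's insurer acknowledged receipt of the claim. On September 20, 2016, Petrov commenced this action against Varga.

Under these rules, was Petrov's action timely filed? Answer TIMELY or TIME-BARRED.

TIME-BARRED

The cause of action accrued on March 1, 2011, the date of the act.
The untolled deadline — 54 months after March 1, 2011 — is September 1, 2015.
Because the defendant's absence from the jurisdiction ran from April 22, 2012 to May 2, 2013, the deadline is extended by 375 days to September 10, 2016.
None of the other events listed affects the running of the period under the stated rules.
Filing on September 20, 2016 missed the September 10, 2016 deadline — the action is time-barred.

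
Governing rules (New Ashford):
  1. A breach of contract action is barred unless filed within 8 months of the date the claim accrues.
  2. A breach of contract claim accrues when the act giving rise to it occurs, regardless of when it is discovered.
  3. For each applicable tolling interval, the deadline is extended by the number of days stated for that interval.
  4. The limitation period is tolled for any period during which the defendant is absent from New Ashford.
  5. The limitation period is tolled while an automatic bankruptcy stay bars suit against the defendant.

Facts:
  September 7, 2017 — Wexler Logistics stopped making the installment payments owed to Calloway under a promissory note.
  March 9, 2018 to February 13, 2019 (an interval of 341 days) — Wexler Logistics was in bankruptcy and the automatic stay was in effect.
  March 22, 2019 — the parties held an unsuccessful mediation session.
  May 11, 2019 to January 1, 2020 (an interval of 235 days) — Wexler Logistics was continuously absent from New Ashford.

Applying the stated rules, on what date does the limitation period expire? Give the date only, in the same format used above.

April 13, 2019

The claim accrued on September 7, 2017, when the wrongful act occurred.
8 months from September 7, 2017 is May 7, 2018.
Because the automatic bankruptcy stay ran from March 9, 2018 to February 13, 2019, the deadline is extended by 341 days to April 13, 2019.
By the time the defendant's absence from the jurisdiction began on May 11, 2019, the limitation period had already expired on April 13, 2019; that interval cannot revive it.
Nothing else in the chronology tolls or restarts the period.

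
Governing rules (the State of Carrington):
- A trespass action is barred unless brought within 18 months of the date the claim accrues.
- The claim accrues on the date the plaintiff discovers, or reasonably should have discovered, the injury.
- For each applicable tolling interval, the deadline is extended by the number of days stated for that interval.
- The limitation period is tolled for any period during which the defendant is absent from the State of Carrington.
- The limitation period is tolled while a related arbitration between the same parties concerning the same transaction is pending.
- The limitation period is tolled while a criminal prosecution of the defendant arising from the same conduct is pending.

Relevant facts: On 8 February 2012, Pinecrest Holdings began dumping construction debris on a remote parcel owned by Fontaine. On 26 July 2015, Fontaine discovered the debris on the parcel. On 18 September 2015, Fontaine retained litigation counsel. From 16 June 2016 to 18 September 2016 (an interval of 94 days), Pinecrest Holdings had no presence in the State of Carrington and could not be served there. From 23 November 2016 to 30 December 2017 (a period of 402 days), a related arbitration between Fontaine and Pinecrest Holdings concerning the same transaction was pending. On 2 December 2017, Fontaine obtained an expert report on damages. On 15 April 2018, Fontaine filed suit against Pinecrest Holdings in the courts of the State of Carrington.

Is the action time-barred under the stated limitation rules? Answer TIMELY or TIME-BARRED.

TIMELY

Under the discovery rule, the claim accrued on 26 July 2015, when Fontaine discovered the injury — not on the 8 February 2012 date of the underlying act.
18 months from 26 July 2015 is 26 January 2017.
The defendant's absence from the jurisdiction from 16 June 2016 to 18 September 2016 tolled the period for 94 days, extending the deadline to 30 April 2017.
The pending related arbitration from 23 November 2016 to 30 December 2017 tolled the period for 402 days, extending the deadline to 6 June 2018.
None of the other events listed affects the running of the period under the stated rules.
Fontaine filed on 15 April 2018, before the 6 June 2018 deadline, so the action is timely.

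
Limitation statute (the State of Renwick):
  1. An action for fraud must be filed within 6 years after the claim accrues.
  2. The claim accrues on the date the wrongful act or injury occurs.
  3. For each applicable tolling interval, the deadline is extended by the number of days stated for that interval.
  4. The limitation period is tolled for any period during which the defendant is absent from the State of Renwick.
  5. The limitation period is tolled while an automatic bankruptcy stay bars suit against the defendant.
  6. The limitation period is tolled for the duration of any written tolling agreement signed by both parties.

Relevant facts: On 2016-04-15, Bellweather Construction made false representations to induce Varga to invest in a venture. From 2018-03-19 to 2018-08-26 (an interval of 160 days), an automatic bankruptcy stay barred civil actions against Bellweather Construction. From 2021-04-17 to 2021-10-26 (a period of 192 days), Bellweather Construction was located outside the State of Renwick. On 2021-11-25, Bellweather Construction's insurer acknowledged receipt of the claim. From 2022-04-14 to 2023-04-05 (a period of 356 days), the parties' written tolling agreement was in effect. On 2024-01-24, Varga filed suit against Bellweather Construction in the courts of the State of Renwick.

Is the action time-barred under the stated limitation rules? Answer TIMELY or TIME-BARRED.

The claim accrued on 2016-04-15, when the wrongful act occurred.
Adding the 6 years base period to 2016-04-15 gives a deadline of 2022-04-15, before any tolling.
The period was tolled for 160 days by the automatic bankruptcy stay (2018-03-19 to 2018-08-26), pushing the deadline to 2022-09-22.
The period was tolled for 192 days by the defendant's absence from the jurisdiction (2021-04-17 to 2021-10-26), pushing the deadline to 2023-04-02.
The period was tolled for 356 days by the written tolling agreement (2022-04-14 to 2023-04-05), pushing the deadline to 2024-03-23.
Nothing else in the chronology tolls or restarts the period.
The 2024-01-24 filing precedes the 2024-03-23 deadline; the claim is timely.

TIMELY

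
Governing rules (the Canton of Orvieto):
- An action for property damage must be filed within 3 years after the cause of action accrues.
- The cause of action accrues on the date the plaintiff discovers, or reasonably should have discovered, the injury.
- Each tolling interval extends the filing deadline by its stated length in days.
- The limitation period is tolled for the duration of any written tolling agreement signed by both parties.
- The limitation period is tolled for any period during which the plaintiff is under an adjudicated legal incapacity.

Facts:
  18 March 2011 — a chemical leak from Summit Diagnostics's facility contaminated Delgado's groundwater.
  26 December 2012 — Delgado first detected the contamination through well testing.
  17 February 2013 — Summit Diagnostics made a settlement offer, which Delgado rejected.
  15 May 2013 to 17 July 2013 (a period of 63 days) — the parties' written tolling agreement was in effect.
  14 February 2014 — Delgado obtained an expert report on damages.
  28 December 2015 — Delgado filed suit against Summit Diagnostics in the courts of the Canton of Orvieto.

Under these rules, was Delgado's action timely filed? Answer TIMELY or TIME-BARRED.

TIMELY

The claim did not accrue until Delgado discovered the injury on 26 December 2012; the 18 March 2011 act date does not start the clock under the stated rule.
3 years from 26 December 2012 is 26 December 2015.
The period was tolled for 63 days by the written tolling agreement (15 May 2013 to 17 July 2013), pushing the deadline to 27 February 2016.
None of the other events listed affects the running of the period under the stated rules.
The 28 December 2015 filing precedes the 27 February 2016 deadline; the claim is timely.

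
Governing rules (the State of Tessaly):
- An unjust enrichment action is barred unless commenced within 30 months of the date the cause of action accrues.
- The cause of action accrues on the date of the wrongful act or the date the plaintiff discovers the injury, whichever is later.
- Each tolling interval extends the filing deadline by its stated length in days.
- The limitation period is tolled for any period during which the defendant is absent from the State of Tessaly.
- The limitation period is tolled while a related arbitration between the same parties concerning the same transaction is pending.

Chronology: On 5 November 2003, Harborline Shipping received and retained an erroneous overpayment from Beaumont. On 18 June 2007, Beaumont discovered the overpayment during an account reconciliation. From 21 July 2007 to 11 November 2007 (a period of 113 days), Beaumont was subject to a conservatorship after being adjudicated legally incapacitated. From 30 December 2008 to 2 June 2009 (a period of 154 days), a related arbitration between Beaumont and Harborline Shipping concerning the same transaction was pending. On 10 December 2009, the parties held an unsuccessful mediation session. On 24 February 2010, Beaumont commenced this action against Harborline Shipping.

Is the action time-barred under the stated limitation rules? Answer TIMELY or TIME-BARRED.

TIMELY

Because discovery on 18 June 2007 post-dates the 5 November 2003 act, accrual under the later-of rule falls on 18 June 2007.
Adding the 30 months base period to 18 June 2007 gives a deadline of 18 December 2009, before any tolling.
The pending related arbitration from 30 December 2008 to 2 June 2009 tolled the period for 154 days, extending the deadline to 21 May 2010.
No stated provision tolls the period for the plaintiff's incapacity, so the interval from 21 July 2007 to 11 November 2007 has no effect on the deadline.
None of the other events listed affects the running of the period under the stated rules.
The 24 February 2010 filing precedes the 21 May 2010 deadline; the claim is timely.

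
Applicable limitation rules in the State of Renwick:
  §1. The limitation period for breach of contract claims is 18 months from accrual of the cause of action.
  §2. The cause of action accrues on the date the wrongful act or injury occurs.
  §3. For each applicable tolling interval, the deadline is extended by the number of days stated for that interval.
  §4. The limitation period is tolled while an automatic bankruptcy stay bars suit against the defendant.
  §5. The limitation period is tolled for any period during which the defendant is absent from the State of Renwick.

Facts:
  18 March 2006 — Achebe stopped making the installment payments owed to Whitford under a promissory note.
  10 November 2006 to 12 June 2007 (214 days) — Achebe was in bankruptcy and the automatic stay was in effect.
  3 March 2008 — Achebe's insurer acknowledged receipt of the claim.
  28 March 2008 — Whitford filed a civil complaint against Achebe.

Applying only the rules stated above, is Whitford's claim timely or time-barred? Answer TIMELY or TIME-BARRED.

TIMELY

The claim accrued on 18 March 2006, when the wrongful act occurred.
The untolled deadline — 18 months after 18 March 2006 — is 18 September 2007.
The period was tolled for 214 days by the automatic bankruptcy stay (10 November 2006 to 12 June 2007), pushing the deadline to 19 April 2008.
The other events in the timeline have no effect on the limitation period under the stated rules.
Filing on 28 March 2008 beat the 19 April 2008 deadline — the action is timely.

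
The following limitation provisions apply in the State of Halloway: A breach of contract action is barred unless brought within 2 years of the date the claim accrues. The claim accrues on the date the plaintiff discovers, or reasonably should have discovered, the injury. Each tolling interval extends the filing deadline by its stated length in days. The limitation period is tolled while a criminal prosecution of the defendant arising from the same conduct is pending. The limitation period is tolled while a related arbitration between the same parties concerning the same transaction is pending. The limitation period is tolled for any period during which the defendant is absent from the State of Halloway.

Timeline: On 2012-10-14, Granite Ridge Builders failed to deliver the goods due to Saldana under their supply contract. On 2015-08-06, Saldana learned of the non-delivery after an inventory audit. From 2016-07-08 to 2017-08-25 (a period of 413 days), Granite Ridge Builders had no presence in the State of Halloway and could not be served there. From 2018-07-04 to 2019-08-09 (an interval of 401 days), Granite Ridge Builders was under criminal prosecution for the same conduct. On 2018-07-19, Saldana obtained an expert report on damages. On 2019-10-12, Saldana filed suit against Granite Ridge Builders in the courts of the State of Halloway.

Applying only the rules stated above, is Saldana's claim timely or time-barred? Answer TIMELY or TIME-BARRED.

TIMELY

Accrual is tied to discovery, so the period began on 2015-08-06 rather than on 2012-10-14 when the act occurred.
Adding the 2 years base period to 2015-08-06 gives a deadline of 2017-08-06, before any tolling.
Because the defendant's absence from the jurisdiction ran from 2016-07-08 to 2017-08-25, the deadline is extended by 413 days to 2018-09-23.
The pending criminal prosecution from 2018-07-04 to 2019-08-09 tolled the period for 401 days, extending the deadline to 2019-10-29.
Nothing else in the chronology tolls or restarts the period.
Saldana filed on 2019-10-12, before the 2019-10-29 deadline, so the action is timely.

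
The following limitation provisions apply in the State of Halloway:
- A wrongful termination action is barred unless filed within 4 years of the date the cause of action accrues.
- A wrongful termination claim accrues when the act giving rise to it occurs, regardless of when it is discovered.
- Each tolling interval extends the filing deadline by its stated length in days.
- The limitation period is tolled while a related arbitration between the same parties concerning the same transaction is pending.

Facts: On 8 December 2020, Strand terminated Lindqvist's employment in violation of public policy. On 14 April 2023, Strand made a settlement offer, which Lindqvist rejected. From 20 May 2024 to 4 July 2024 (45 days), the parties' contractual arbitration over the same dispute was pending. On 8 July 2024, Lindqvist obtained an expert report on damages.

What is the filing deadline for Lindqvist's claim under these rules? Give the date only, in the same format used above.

22 January 2025

The limitation period began to run on 8 December 2020.
Adding the 4 years base period to 8 December 2020 gives a deadline of 8 December 2024, before any tolling.
Because the pending related arbitration ran from 20 May 2024 to 4 July 2024, the deadline is extended by 45 days to 22 January 2025.
Nothing else in the chronology tolls or restarts the period.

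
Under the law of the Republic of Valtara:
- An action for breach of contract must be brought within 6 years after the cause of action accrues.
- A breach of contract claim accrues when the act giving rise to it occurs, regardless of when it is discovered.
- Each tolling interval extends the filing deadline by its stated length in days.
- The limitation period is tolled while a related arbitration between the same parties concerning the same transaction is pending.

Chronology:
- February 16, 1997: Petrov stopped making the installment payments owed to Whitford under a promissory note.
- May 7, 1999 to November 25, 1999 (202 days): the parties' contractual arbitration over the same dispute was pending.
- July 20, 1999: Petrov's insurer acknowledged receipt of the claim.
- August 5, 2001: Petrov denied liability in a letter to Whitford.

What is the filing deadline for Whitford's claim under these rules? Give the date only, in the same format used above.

The cause of action accrued on February 16, 1997, the date of the act.
Adding the 6 years base period to February 16, 1997 gives a deadline of February 16, 2003, before any tolling.
The period was tolled for 202 days by the pending related arbitration (May 7, 1999 to November 25, 1999), pushing the deadline to September 6, 2003.
None of the other events listed affects the running of the period under the stated rules.

September 6, 2003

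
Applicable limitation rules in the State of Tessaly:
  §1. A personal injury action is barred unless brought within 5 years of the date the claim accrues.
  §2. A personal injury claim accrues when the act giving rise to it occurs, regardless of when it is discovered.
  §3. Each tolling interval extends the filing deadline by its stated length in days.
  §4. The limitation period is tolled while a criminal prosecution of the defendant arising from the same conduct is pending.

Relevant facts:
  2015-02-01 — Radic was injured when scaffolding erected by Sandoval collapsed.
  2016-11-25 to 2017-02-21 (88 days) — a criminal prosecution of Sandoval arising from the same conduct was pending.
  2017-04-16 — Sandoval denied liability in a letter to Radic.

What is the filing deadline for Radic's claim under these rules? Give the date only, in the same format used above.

The claim accrued on 2015-02-01, when the wrongful act occurred.
The untolled deadline — 5 years after 2015-02-01 — is 2020-02-01.
The pending criminal prosecution from 2016-11-25 to 2017-02-21 tolled the period for 88 days, extending the deadline to 2020-04-29.
The other events in the timeline have no effect on the limitation period under the stated rules.

2020-04-29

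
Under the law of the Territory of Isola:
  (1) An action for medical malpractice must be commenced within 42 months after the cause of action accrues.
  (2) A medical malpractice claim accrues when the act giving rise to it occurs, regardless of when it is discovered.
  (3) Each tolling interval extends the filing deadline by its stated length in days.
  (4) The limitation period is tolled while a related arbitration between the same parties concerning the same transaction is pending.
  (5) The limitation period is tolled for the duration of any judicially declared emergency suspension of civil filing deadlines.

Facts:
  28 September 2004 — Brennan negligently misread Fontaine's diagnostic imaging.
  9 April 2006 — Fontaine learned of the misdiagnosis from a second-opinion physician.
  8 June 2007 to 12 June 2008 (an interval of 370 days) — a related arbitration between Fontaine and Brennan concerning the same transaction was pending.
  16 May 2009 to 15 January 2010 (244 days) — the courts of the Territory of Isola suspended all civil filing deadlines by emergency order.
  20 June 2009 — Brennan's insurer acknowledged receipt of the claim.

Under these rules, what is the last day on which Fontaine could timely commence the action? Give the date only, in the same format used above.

The claim accrued on 28 September 2004, when the wrongful act occurred; under the stated occurrence rule the 9 April 2006 discovery does not delay accrual.
Adding the 42 months base period to 28 September 2004 gives a deadline of 28 March 2008, before any tolling.
Because the pending related arbitration ran from 8 June 2007 to 12 June 2008, the deadline is extended by 370 days to 2 April 2009.
By the time the emergency suspension of filing deadlines began on 16 May 2009, the limitation period had already expired on 2 April 2009; that interval cannot revive it.
Nothing else in the chronology tolls or restarts the period.

2 April 2009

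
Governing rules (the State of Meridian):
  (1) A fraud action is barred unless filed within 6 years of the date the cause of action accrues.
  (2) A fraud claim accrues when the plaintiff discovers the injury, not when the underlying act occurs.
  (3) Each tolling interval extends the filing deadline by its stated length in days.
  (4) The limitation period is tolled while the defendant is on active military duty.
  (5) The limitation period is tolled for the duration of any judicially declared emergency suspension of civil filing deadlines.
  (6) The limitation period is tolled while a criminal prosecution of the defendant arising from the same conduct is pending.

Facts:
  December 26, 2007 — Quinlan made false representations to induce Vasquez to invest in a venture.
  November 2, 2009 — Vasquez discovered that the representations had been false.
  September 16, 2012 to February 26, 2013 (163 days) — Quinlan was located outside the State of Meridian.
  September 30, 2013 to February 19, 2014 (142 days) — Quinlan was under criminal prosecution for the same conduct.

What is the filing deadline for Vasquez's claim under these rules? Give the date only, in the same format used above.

March 23, 2016

The claim did not accrue until Vasquez discovered the injury on November 2, 2009; the December 26, 2007 act date does not start the clock under the stated rule.
Adding the 6 years base period to November 2, 2009 gives a deadline of November 2, 2015, before any tolling.
Because the pending criminal prosecution ran from September 30, 2013 to February 19, 2014, the deadline is extended by 142 days to March 23, 2016.
No stated provision tolls the period for the defendant's absence, so the interval from September 16, 2012 to February 26, 2013 has no effect on the deadline.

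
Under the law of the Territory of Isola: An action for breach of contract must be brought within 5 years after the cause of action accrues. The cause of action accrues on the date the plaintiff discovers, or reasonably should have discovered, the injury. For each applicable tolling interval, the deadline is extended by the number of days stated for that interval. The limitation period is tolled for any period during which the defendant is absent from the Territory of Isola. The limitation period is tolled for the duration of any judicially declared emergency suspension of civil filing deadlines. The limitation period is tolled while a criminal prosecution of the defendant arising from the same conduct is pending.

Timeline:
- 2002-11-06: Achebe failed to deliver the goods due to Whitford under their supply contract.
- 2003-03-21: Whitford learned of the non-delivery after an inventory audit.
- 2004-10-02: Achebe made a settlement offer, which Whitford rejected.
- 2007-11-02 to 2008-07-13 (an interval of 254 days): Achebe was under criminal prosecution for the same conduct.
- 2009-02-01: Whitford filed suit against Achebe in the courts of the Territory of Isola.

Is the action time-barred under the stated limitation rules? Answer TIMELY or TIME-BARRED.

TIME-BARRED

Under the discovery rule, the claim accrued on 2003-03-21, when Whitford discovered the injury — not on the 2002-11-06 date of the underlying act.
5 years from 2003-03-21 is 2008-03-21.
Because the pending criminal prosecution ran from 2007-11-02 to 2008-07-13, the deadline is extended by 254 days to 2008-11-30.
None of the other events listed affects the running of the period under the stated rules.
The 2009-02-01 filing falls after the 2008-11-30 deadline; the claim is time-barred.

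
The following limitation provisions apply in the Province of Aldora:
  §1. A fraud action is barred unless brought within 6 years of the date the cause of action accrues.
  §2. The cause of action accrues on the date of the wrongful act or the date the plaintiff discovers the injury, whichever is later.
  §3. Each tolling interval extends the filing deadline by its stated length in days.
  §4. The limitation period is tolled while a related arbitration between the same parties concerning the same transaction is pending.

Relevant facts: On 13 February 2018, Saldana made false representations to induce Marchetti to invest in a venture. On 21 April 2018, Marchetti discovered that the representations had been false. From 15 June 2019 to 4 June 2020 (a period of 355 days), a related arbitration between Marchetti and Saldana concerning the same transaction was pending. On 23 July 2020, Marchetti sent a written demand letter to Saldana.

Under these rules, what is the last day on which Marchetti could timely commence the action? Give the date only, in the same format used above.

Taking the later of the act (13 February 2018) and discovery (21 April 2018), the claim accrued on 21 April 2018.
6 years from 21 April 2018 is 21 April 2024.
The pending related arbitration from 15 June 2019 to 4 June 2020 tolled the period for 355 days, extending the deadline to 11 April 2025.
Nothing else in the chronology tolls or restarts the period.

11 April 2025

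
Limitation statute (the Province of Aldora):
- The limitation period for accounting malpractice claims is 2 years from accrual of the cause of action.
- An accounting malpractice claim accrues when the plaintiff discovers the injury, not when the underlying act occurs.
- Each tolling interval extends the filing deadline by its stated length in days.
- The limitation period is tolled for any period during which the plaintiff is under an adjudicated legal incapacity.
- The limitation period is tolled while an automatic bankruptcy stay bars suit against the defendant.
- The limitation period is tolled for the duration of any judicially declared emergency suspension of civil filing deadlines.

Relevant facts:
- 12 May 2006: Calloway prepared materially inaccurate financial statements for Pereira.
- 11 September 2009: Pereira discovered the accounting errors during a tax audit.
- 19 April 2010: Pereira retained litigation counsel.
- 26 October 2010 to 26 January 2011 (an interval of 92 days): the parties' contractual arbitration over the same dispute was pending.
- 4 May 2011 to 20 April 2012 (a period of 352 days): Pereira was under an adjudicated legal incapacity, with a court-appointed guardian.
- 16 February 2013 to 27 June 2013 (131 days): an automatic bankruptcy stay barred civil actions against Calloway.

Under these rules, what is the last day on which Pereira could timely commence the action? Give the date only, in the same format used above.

The claim did not accrue until Pereira discovered the injury on 11 September 2009; the 12 May 2006 act date does not start the clock under the stated rule.
The untolled deadline — 2 years after 11 September 2009 — is 11 September 2011.
Because the plaintiff's legal incapacity ran from 4 May 2011 to 20 April 2012, the deadline is extended by 352 days to 28 August 2012.
By the time the automatic bankruptcy stay began on 16 February 2013, the limitation period had already expired on 28 August 2012; that interval cannot revive it.
Although a pending arbitration ran from 26 October 2010 to 26 January 2011, the stated rules do not make that a tolling event, so it is disregarded.
None of the other events listed affects the running of the period under the stated rules.

28 August 2012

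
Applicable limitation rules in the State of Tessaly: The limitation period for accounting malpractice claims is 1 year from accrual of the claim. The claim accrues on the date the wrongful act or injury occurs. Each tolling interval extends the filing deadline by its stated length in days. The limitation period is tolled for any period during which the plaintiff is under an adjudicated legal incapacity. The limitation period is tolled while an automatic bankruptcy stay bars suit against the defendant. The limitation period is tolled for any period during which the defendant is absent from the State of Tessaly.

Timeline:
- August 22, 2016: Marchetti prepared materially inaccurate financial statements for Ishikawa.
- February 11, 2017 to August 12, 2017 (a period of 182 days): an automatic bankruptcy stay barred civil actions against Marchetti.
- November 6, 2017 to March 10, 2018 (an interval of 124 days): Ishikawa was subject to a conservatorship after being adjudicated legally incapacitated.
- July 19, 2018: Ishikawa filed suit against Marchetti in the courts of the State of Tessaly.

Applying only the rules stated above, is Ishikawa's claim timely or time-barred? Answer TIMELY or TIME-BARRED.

TIME-BARRED

The claim accrued on August 22, 2016, when the wrongful act occurred.
The untolled deadline — 1 year after August 22, 2016 — is August 22, 2017.
Because the automatic bankruptcy stay ran from February 11, 2017 to August 12, 2017, the deadline is extended by 182 days to February 20, 2018.
Because the plaintiff's legal incapacity ran from November 6, 2017 to March 10, 2018, the deadline is extended by 124 days to June 24, 2018.
Ishikawa filed on July 19, 2018, after the June 24, 2018 deadline, so the action is time-barred.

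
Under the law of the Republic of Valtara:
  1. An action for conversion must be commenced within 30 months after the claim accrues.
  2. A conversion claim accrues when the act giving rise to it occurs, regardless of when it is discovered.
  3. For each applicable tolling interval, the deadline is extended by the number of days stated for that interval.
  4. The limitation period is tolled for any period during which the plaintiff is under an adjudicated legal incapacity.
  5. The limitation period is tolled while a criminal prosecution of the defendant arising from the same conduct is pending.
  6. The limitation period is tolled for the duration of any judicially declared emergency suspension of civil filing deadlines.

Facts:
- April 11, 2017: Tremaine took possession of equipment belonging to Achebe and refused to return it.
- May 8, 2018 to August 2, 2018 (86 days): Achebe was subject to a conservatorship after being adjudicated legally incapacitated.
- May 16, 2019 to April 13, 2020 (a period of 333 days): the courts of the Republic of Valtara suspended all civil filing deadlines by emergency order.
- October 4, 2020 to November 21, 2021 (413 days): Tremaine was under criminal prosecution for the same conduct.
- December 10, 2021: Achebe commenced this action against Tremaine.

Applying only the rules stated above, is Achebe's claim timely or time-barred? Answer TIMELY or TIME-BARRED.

TIMELY

The limitation period began to run on April 11, 2017.
Adding the 30 months base period to April 11, 2017 gives a deadline of October 11, 2019, before any tolling.
Because the plaintiff's legal incapacity ran from May 8, 2018 to August 2, 2018, the deadline is extended by 86 days to January 5, 2020.
The emergency suspension of filing deadlines from May 16, 2019 to April 13, 2020 tolled the period for 333 days, extending the deadline to December 3, 2020.
The period was tolled for 413 days by the pending criminal prosecution (October 4, 2020 to November 21, 2021), pushing the deadline to January 20, 2022.
Filing on December 10, 2021 beat the January 20, 2022 deadline — the action is timely.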